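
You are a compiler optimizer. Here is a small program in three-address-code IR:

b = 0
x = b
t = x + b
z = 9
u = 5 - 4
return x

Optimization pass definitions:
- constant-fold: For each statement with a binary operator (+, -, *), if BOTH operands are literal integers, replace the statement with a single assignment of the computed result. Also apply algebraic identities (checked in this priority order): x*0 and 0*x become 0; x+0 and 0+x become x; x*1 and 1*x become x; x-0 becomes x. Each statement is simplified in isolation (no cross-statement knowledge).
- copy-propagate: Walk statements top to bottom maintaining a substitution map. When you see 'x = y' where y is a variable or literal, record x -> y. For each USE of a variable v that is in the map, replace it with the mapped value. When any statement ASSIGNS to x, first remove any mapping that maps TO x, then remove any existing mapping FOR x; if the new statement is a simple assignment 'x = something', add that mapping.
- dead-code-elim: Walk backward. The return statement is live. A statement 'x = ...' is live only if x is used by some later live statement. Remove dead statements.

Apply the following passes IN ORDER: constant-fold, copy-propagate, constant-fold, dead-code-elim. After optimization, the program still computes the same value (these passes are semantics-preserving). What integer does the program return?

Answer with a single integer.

Answer: 0

Derivation:
Initial IR:
  b = 0
  x = b
  t = x + b
  z = 9
  u = 5 - 4
  return x
After constant-fold (6 stmts):
  b = 0
  x = b
  t = x + b
  z = 9
  u = 1
  return x
After copy-propagate (6 stmts):
  b = 0
  x = 0
  t = 0 + 0
  z = 9
  u = 1
  return 0
After constant-fold (6 stmts):
  b = 0
  x = 0
  t = 0
  z = 9
  u = 1
  return 0
After dead-code-elim (1 stmts):
  return 0
Evaluate:
  b = 0  =>  b = 0
  x = b  =>  x = 0
  t = x + b  =>  t = 0
  z = 9  =>  z = 9
  u = 5 - 4  =>  u = 1
  return x = 0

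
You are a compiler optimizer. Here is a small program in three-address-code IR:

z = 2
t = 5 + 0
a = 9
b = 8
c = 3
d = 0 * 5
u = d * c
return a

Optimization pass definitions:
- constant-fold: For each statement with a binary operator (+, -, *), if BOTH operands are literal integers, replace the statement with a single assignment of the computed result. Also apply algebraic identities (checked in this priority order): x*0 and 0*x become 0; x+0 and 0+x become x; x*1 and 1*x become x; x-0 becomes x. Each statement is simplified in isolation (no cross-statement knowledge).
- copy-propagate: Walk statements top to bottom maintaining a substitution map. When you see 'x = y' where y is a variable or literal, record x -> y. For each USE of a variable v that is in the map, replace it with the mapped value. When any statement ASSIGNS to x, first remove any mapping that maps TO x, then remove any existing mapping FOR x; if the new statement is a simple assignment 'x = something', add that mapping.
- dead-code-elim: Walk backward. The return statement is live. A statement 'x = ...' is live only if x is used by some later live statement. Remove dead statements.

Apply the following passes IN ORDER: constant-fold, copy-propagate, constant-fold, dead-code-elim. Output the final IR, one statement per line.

Answer: return 9

Derivation:
Initial IR:
  z = 2
  t = 5 + 0
  a = 9
  b = 8
  c = 3
  d = 0 * 5
  u = d * c
  return a
After constant-fold (8 stmts):
  z = 2
  t = 5
  a = 9
  b = 8
  c = 3
  d = 0
  u = d * c
  return a
After copy-propagate (8 stmts):
  z = 2
  t = 5
  a = 9
  b = 8
  c = 3
  d = 0
  u = 0 * 3
  return 9
After constant-fold (8 stmts):
  z = 2
  t = 5
  a = 9
  b = 8
  c = 3
  d = 0
  u = 0
  return 9
After dead-code-elim (1 stmts):
  return 9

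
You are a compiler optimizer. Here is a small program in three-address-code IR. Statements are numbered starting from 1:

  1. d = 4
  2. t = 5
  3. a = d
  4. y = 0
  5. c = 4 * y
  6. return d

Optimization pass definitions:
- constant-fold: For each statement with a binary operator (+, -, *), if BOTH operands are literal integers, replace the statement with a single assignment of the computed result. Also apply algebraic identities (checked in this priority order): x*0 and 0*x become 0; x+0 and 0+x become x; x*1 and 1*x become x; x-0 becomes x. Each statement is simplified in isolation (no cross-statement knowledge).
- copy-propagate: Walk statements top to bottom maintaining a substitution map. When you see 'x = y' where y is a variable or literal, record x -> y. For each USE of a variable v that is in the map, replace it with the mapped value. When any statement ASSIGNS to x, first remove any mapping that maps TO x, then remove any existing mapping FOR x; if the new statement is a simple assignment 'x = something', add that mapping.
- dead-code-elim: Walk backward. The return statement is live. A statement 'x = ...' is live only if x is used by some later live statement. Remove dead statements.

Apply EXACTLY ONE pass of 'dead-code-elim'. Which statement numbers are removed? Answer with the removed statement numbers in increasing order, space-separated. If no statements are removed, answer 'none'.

Answer: 2 3 4 5

Derivation:
Backward liveness scan:
Stmt 1 'd = 4': KEEP (d is live); live-in = []
Stmt 2 't = 5': DEAD (t not in live set ['d'])
Stmt 3 'a = d': DEAD (a not in live set ['d'])
Stmt 4 'y = 0': DEAD (y not in live set ['d'])
Stmt 5 'c = 4 * y': DEAD (c not in live set ['d'])
Stmt 6 'return d': KEEP (return); live-in = ['d']
Removed statement numbers: [2, 3, 4, 5]
Surviving IR:
  d = 4
  return d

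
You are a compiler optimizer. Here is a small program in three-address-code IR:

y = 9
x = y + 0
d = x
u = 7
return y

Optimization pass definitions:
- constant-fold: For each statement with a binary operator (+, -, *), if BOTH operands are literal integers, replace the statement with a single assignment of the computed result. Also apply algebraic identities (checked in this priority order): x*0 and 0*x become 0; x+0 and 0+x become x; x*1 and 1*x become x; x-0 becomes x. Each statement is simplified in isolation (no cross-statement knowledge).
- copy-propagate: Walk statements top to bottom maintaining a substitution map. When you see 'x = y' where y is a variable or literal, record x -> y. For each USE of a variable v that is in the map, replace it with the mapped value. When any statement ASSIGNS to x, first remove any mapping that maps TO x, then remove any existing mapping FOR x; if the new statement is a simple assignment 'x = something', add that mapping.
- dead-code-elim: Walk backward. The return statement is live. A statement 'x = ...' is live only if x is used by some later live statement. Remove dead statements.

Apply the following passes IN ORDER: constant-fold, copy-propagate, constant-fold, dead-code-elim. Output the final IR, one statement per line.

Answer: return 9

Derivation:
Initial IR:
  y = 9
  x = y + 0
  d = x
  u = 7
  return y
After constant-fold (5 stmts):
  y = 9
  x = y
  d = x
  u = 7
  return y
After copy-propagate (5 stmts):
  y = 9
  x = 9
  d = 9
  u = 7
  return 9
After constant-fold (5 stmts):
  y = 9
  x = 9
  d = 9
  u = 7
  return 9
After dead-code-elim (1 stmts):
  return 9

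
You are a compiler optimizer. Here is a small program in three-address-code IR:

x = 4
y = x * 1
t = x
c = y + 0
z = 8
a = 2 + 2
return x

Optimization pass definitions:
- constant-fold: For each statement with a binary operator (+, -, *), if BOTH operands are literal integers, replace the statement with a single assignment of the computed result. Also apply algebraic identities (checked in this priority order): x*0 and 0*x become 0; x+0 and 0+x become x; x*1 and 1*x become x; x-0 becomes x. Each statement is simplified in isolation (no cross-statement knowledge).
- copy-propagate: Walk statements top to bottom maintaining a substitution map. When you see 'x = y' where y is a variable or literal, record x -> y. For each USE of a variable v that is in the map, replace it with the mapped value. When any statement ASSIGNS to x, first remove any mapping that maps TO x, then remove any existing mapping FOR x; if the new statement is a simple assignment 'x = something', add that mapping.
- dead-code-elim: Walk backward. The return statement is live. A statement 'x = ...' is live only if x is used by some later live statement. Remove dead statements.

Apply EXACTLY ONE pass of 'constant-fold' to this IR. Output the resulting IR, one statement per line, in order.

Answer: x = 4
y = x
t = x
c = y
z = 8
a = 4
return x

Derivation:
Applying constant-fold statement-by-statement:
  [1] x = 4  (unchanged)
  [2] y = x * 1  -> y = x
  [3] t = x  (unchanged)
  [4] c = y + 0  -> c = y
  [5] z = 8  (unchanged)
  [6] a = 2 + 2  -> a = 4
  [7] return x  (unchanged)
Result (7 stmts):
  x = 4
  y = x
  t = x
  c = y
  z = 8
  a = 4
  return x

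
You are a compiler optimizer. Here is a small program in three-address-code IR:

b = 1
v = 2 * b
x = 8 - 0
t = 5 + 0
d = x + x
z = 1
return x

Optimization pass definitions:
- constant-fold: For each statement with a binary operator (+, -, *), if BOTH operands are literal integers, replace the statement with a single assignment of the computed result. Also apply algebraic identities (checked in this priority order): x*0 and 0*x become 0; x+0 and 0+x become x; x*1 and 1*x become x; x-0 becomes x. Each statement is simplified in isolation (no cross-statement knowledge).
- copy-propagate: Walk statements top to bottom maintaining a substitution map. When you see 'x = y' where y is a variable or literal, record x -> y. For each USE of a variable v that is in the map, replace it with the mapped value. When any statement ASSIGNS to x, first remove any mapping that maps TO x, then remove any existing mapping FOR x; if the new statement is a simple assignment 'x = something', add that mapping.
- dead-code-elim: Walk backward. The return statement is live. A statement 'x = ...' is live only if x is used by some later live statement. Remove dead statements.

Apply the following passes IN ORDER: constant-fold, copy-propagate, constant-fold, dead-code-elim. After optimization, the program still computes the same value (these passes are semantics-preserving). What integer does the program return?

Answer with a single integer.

Answer: 8

Derivation:
Initial IR:
  b = 1
  v = 2 * b
  x = 8 - 0
  t = 5 + 0
  d = x + x
  z = 1
  return x
After constant-fold (7 stmts):
  b = 1
  v = 2 * b
  x = 8
  t = 5
  d = x + x
  z = 1
  return x
After copy-propagate (7 stmts):
  b = 1
  v = 2 * 1
  x = 8
  t = 5
  d = 8 + 8
  z = 1
  return 8
After constant-fold (7 stmts):
  b = 1
  v = 2
  x = 8
  t = 5
  d = 16
  z = 1
  return 8
After dead-code-elim (1 stmts):
  return 8
Evaluate:
  b = 1  =>  b = 1
  v = 2 * b  =>  v = 2
  x = 8 - 0  =>  x = 8
  t = 5 + 0  =>  t = 5
  d = x + x  =>  d = 16
  z = 1  =>  z = 1
  return x = 8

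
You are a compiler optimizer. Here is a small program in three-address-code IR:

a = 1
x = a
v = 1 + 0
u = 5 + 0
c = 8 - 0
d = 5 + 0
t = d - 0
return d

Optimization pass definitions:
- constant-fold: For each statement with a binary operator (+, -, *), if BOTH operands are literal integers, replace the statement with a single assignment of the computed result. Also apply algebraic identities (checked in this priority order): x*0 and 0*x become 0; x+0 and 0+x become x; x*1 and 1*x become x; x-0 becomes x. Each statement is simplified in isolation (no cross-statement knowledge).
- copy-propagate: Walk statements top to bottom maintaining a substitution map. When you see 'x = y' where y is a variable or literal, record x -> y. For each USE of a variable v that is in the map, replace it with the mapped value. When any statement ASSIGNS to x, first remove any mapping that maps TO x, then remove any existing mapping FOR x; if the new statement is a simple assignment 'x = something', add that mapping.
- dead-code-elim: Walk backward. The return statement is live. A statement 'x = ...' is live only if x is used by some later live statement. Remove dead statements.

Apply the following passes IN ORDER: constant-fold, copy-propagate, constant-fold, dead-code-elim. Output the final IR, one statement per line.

Answer: return 5

Derivation:
Initial IR:
  a = 1
  x = a
  v = 1 + 0
  u = 5 + 0
  c = 8 - 0
  d = 5 + 0
  t = d - 0
  return d
After constant-fold (8 stmts):
  a = 1
  x = a
  v = 1
  u = 5
  c = 8
  d = 5
  t = d
  return d
After copy-propagate (8 stmts):
  a = 1
  x = 1
  v = 1
  u = 5
  c = 8
  d = 5
  t = 5
  return 5
After constant-fold (8 stmts):
  a = 1
  x = 1
  v = 1
  u = 5
  c = 8
  d = 5
  t = 5
  return 5
After dead-code-elim (1 stmts):
  return 5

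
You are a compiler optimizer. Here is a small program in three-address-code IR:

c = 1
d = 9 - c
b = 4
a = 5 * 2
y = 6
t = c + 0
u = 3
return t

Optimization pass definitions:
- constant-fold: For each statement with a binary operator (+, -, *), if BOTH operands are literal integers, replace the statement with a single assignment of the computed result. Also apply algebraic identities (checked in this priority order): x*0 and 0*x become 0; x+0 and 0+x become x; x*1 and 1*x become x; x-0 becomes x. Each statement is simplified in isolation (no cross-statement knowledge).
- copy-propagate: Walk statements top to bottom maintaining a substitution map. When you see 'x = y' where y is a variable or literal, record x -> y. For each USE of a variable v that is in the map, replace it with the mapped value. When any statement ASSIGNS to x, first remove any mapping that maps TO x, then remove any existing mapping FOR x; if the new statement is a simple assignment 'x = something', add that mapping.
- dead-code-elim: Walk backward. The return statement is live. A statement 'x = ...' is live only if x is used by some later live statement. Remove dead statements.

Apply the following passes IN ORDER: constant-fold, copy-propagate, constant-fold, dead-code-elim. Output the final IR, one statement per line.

Answer: return 1

Derivation:
Initial IR:
  c = 1
  d = 9 - c
  b = 4
  a = 5 * 2
  y = 6
  t = c + 0
  u = 3
  return t
After constant-fold (8 stmts):
  c = 1
  d = 9 - c
  b = 4
  a = 10
  y = 6
  t = c
  u = 3
  return t
After copy-propagate (8 stmts):
  c = 1
  d = 9 - 1
  b = 4
  a = 10
  y = 6
  t = 1
  u = 3
  return 1
After constant-fold (8 stmts):
  c = 1
  d = 8
  b = 4
  a = 10
  y = 6
  t = 1
  u = 3
  return 1
After dead-code-elim (1 stmts):
  return 1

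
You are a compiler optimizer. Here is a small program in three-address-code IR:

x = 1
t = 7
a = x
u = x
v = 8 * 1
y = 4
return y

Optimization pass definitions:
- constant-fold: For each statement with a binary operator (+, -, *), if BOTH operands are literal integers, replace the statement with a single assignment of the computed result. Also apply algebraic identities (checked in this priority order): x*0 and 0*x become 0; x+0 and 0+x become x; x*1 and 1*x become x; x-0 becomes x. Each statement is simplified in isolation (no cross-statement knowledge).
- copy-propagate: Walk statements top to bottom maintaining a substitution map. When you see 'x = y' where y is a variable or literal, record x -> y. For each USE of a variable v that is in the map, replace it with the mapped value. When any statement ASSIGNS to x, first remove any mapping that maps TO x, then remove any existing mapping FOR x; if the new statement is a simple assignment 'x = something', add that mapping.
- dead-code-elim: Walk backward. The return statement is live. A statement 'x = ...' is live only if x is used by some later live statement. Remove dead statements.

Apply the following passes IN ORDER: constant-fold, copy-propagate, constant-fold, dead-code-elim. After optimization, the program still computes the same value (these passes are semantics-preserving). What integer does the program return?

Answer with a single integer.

Initial IR:
  x = 1
  t = 7
  a = x
  u = x
  v = 8 * 1
  y = 4
  return y
After constant-fold (7 stmts):
  x = 1
  t = 7
  a = x
  u = x
  v = 8
  y = 4
  return y
After copy-propagate (7 stmts):
  x = 1
  t = 7
  a = 1
  u = 1
  v = 8
  y = 4
  return 4
After constant-fold (7 stmts):
  x = 1
  t = 7
  a = 1
  u = 1
  v = 8
  y = 4
  return 4
After dead-code-elim (1 stmts):
  return 4
Evaluate:
  x = 1  =>  x = 1
  t = 7  =>  t = 7
  a = x  =>  a = 1
  u = x  =>  u = 1
  v = 8 * 1  =>  v = 8
  y = 4  =>  y = 4
  return y = 4

Answer: 4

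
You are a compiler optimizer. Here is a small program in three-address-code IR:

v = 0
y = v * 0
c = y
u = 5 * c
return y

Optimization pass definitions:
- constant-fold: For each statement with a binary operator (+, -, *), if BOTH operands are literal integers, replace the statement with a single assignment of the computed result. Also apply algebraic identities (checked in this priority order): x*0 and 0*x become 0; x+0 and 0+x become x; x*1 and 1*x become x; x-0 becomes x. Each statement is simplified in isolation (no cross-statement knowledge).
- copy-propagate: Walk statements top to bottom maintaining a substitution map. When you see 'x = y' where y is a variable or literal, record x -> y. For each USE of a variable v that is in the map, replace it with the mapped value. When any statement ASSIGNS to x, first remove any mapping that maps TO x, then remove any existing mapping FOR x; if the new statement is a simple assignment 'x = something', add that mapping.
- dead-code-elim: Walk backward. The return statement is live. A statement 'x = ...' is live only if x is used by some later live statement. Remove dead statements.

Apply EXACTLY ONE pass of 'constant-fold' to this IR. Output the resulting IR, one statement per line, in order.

Applying constant-fold statement-by-statement:
  [1] v = 0  (unchanged)
  [2] y = v * 0  -> y = 0
  [3] c = y  (unchanged)
  [4] u = 5 * c  (unchanged)
  [5] return y  (unchanged)
Result (5 stmts):
  v = 0
  y = 0
  c = y
  u = 5 * c
  return y

Answer: v = 0
y = 0
c = y
u = 5 * c
return y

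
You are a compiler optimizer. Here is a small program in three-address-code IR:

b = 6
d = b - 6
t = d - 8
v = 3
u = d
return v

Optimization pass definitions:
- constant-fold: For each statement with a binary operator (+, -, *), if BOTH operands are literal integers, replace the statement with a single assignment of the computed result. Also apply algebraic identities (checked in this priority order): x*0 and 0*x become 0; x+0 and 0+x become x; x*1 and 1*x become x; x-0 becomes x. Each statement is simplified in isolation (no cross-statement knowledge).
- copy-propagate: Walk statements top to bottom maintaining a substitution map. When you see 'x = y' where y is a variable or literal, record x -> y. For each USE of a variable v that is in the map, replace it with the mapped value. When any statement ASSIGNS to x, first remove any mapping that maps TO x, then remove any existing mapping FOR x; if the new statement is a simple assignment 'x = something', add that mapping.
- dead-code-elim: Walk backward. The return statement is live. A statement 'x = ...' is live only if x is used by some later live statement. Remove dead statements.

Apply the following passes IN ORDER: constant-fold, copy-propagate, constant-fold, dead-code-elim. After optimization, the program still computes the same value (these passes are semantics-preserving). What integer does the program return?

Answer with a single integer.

Answer: 3

Derivation:
Initial IR:
  b = 6
  d = b - 6
  t = d - 8
  v = 3
  u = d
  return v
After constant-fold (6 stmts):
  b = 6
  d = b - 6
  t = d - 8
  v = 3
  u = d
  return v
After copy-propagate (6 stmts):
  b = 6
  d = 6 - 6
  t = d - 8
  v = 3
  u = d
  return 3
After constant-fold (6 stmts):
  b = 6
  d = 0
  t = d - 8
  v = 3
  u = d
  return 3
After dead-code-elim (1 stmts):
  return 3
Evaluate:
  b = 6  =>  b = 6
  d = b - 6  =>  d = 0
  t = d - 8  =>  t = -8
  v = 3  =>  v = 3
  u = d  =>  u = 0
  return v = 3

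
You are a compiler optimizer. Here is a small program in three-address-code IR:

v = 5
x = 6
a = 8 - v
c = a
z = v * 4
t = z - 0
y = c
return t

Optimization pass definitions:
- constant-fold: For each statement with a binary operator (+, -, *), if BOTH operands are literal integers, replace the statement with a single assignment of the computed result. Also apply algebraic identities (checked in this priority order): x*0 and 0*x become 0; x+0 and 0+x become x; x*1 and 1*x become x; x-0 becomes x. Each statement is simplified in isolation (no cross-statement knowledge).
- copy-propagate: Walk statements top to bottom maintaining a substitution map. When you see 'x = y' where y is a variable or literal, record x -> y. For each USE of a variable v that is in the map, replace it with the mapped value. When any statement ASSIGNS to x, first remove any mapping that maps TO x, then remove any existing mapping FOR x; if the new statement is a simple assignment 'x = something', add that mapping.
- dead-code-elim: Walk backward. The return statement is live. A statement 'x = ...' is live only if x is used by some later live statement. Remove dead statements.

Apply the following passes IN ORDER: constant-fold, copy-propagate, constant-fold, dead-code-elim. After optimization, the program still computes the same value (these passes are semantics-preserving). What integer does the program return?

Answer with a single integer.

Initial IR:
  v = 5
  x = 6
  a = 8 - v
  c = a
  z = v * 4
  t = z - 0
  y = c
  return t
After constant-fold (8 stmts):
  v = 5
  x = 6
  a = 8 - v
  c = a
  z = v * 4
  t = z
  y = c
  return t
After copy-propagate (8 stmts):
  v = 5
  x = 6
  a = 8 - 5
  c = a
  z = 5 * 4
  t = z
  y = a
  return z
After constant-fold (8 stmts):
  v = 5
  x = 6
  a = 3
  c = a
  z = 20
  t = z
  y = a
  return z
After dead-code-elim (2 stmts):
  z = 20
  return z
Evaluate:
  v = 5  =>  v = 5
  x = 6  =>  x = 6
  a = 8 - v  =>  a = 3
  c = a  =>  c = 3
  z = v * 4  =>  z = 20
  t = z - 0  =>  t = 20
  y = c  =>  y = 3
  return t = 20

Answer: 20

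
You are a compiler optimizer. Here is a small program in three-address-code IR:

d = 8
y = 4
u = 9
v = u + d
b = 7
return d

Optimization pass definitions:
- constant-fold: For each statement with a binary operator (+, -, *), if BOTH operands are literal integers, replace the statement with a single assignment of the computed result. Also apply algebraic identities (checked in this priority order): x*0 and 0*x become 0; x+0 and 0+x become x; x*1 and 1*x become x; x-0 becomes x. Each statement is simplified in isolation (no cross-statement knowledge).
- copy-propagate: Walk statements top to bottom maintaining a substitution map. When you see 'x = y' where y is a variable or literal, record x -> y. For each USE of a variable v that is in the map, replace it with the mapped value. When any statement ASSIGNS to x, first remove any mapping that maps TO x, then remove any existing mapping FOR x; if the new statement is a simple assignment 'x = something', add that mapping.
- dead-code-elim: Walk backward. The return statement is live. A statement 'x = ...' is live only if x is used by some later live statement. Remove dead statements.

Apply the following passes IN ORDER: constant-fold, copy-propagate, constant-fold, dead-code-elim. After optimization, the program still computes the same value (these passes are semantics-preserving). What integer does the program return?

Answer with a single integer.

Initial IR:
  d = 8
  y = 4
  u = 9
  v = u + d
  b = 7
  return d
After constant-fold (6 stmts):
  d = 8
  y = 4
  u = 9
  v = u + d
  b = 7
  return d
After copy-propagate (6 stmts):
  d = 8
  y = 4
  u = 9
  v = 9 + 8
  b = 7
  return 8
After constant-fold (6 stmts):
  d = 8
  y = 4
  u = 9
  v = 17
  b = 7
  return 8
After dead-code-elim (1 stmts):
  return 8
Evaluate:
  d = 8  =>  d = 8
  y = 4  =>  y = 4
  u = 9  =>  u = 9
  v = u + d  =>  v = 17
  b = 7  =>  b = 7
  return d = 8

Answer: 8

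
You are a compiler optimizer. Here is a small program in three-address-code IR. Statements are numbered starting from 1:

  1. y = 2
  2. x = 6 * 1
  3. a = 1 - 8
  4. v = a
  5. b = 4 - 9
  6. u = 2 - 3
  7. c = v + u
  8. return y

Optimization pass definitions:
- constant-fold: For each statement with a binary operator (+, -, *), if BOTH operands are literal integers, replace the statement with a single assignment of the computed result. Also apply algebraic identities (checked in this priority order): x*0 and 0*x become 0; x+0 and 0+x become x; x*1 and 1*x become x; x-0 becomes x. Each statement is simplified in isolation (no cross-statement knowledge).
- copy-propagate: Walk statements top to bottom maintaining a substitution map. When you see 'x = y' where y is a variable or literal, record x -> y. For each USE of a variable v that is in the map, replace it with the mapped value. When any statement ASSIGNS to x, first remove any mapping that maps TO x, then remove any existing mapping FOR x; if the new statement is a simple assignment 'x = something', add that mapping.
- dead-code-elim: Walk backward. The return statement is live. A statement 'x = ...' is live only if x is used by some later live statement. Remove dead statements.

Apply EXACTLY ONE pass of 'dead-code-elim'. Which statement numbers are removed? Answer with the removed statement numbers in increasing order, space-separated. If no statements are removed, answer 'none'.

Answer: 2 3 4 5 6 7

Derivation:
Backward liveness scan:
Stmt 1 'y = 2': KEEP (y is live); live-in = []
Stmt 2 'x = 6 * 1': DEAD (x not in live set ['y'])
Stmt 3 'a = 1 - 8': DEAD (a not in live set ['y'])
Stmt 4 'v = a': DEAD (v not in live set ['y'])
Stmt 5 'b = 4 - 9': DEAD (b not in live set ['y'])
Stmt 6 'u = 2 - 3': DEAD (u not in live set ['y'])
Stmt 7 'c = v + u': DEAD (c not in live set ['y'])
Stmt 8 'return y': KEEP (return); live-in = ['y']
Removed statement numbers: [2, 3, 4, 5, 6, 7]
Surviving IR:
  y = 2
  return y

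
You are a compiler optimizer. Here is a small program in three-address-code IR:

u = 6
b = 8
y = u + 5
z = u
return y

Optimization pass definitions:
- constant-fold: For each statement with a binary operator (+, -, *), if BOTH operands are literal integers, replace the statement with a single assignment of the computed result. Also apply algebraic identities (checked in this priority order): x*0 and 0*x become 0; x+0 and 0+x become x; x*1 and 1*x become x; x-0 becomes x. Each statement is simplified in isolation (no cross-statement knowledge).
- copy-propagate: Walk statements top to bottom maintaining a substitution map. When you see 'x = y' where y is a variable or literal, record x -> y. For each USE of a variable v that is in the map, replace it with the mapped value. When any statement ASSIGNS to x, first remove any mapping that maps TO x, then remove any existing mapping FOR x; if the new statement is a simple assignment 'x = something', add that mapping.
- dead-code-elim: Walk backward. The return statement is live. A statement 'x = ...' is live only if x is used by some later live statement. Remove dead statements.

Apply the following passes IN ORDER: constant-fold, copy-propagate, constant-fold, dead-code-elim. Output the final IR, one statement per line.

Initial IR:
  u = 6
  b = 8
  y = u + 5
  z = u
  return y
After constant-fold (5 stmts):
  u = 6
  b = 8
  y = u + 5
  z = u
  return y
After copy-propagate (5 stmts):
  u = 6
  b = 8
  y = 6 + 5
  z = 6
  return y
After constant-fold (5 stmts):
  u = 6
  b = 8
  y = 11
  z = 6
  return y
After dead-code-elim (2 stmts):
  y = 11
  return y

Answer: y = 11
return y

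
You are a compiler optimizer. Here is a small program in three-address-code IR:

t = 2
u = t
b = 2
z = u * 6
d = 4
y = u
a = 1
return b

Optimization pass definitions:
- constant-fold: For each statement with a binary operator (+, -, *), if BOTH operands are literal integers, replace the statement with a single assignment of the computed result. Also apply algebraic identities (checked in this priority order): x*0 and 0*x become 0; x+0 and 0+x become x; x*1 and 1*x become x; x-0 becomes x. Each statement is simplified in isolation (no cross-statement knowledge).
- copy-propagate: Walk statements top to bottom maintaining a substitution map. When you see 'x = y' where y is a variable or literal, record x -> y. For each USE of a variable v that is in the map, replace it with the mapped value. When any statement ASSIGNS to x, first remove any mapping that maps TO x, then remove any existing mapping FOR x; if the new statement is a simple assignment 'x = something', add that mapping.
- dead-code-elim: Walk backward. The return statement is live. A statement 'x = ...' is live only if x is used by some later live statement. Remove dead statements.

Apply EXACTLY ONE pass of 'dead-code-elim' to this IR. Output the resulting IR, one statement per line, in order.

Answer: b = 2
return b

Derivation:
Applying dead-code-elim statement-by-statement:
  [8] return b  -> KEEP (return); live=['b']
  [7] a = 1  -> DEAD (a not live)
  [6] y = u  -> DEAD (y not live)
  [5] d = 4  -> DEAD (d not live)
  [4] z = u * 6  -> DEAD (z not live)
  [3] b = 2  -> KEEP; live=[]
  [2] u = t  -> DEAD (u not live)
  [1] t = 2  -> DEAD (t not live)
Result (2 stmts):
  b = 2
  return b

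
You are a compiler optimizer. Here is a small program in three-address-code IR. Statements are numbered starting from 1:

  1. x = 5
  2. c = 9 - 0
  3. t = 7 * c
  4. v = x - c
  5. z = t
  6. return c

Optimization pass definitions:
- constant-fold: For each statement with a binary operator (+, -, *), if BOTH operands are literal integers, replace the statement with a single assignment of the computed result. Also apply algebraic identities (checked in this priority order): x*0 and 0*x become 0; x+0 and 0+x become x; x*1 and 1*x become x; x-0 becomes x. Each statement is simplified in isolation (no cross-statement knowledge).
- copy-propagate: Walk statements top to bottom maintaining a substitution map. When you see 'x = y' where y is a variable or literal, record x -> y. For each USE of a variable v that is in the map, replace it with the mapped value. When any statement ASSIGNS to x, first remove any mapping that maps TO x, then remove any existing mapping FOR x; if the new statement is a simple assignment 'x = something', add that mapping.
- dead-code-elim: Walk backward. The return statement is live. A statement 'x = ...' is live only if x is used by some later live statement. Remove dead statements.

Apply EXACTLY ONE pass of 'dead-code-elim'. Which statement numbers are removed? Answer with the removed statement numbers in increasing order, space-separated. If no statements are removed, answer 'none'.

Answer: 1 3 4 5

Derivation:
Backward liveness scan:
Stmt 1 'x = 5': DEAD (x not in live set [])
Stmt 2 'c = 9 - 0': KEEP (c is live); live-in = []
Stmt 3 't = 7 * c': DEAD (t not in live set ['c'])
Stmt 4 'v = x - c': DEAD (v not in live set ['c'])
Stmt 5 'z = t': DEAD (z not in live set ['c'])
Stmt 6 'return c': KEEP (return); live-in = ['c']
Removed statement numbers: [1, 3, 4, 5]
Surviving IR:
  c = 9 - 0
  return c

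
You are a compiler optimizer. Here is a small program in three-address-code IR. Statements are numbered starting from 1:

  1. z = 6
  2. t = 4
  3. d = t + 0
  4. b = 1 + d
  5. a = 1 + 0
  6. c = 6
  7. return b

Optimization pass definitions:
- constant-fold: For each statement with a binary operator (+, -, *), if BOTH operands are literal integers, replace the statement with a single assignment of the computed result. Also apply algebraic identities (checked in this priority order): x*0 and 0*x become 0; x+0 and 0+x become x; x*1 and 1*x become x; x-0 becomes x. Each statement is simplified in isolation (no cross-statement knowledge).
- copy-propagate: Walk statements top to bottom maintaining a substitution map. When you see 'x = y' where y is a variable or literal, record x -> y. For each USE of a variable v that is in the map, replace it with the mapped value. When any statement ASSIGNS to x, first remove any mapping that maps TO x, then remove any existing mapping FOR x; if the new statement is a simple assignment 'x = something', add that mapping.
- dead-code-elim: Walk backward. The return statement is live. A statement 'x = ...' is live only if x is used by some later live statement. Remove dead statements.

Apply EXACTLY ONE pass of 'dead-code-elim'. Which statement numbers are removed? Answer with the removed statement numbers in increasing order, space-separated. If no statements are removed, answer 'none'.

Backward liveness scan:
Stmt 1 'z = 6': DEAD (z not in live set [])
Stmt 2 't = 4': KEEP (t is live); live-in = []
Stmt 3 'd = t + 0': KEEP (d is live); live-in = ['t']
Stmt 4 'b = 1 + d': KEEP (b is live); live-in = ['d']
Stmt 5 'a = 1 + 0': DEAD (a not in live set ['b'])
Stmt 6 'c = 6': DEAD (c not in live set ['b'])
Stmt 7 'return b': KEEP (return); live-in = ['b']
Removed statement numbers: [1, 5, 6]
Surviving IR:
  t = 4
  d = t + 0
  b = 1 + d
  return b

Answer: 1 5 6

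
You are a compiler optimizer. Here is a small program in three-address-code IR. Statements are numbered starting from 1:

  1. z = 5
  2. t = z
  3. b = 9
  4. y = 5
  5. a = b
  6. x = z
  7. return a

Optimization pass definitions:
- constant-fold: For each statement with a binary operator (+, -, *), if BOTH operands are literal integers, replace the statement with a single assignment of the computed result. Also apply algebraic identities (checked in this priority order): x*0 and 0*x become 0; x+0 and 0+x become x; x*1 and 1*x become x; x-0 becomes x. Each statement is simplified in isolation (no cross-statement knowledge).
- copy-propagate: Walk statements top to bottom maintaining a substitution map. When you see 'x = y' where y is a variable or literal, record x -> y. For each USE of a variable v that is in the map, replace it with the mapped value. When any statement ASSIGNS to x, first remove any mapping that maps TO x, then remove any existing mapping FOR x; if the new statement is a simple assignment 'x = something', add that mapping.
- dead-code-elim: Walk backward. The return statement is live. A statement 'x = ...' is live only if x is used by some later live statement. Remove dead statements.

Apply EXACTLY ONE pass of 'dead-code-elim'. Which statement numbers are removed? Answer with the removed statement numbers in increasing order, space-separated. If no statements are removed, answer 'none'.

Answer: 1 2 4 6

Derivation:
Backward liveness scan:
Stmt 1 'z = 5': DEAD (z not in live set [])
Stmt 2 't = z': DEAD (t not in live set [])
Stmt 3 'b = 9': KEEP (b is live); live-in = []
Stmt 4 'y = 5': DEAD (y not in live set ['b'])
Stmt 5 'a = b': KEEP (a is live); live-in = ['b']
Stmt 6 'x = z': DEAD (x not in live set ['a'])
Stmt 7 'return a': KEEP (return); live-in = ['a']
Removed statement numbers: [1, 2, 4, 6]
Surviving IR:
  b = 9
  a = b
  return a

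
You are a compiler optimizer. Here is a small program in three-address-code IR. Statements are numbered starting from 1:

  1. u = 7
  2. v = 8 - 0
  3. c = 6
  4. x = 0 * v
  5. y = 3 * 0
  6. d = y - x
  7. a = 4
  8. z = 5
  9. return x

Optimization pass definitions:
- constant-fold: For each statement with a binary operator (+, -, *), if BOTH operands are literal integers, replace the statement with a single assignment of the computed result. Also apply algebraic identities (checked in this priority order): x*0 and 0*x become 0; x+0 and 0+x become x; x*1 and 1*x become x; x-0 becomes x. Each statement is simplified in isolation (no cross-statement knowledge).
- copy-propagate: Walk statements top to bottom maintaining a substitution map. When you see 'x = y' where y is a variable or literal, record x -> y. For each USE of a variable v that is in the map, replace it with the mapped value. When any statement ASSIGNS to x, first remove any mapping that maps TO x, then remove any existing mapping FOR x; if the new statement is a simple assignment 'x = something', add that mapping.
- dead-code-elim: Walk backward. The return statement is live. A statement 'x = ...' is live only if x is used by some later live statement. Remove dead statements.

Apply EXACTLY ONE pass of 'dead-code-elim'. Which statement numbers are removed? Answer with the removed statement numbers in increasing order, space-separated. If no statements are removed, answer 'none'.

Answer: 1 3 5 6 7 8

Derivation:
Backward liveness scan:
Stmt 1 'u = 7': DEAD (u not in live set [])
Stmt 2 'v = 8 - 0': KEEP (v is live); live-in = []
Stmt 3 'c = 6': DEAD (c not in live set ['v'])
Stmt 4 'x = 0 * v': KEEP (x is live); live-in = ['v']
Stmt 5 'y = 3 * 0': DEAD (y not in live set ['x'])
Stmt 6 'd = y - x': DEAD (d not in live set ['x'])
Stmt 7 'a = 4': DEAD (a not in live set ['x'])
Stmt 8 'z = 5': DEAD (z not in live set ['x'])
Stmt 9 'return x': KEEP (return); live-in = ['x']
Removed statement numbers: [1, 3, 5, 6, 7, 8]
Surviving IR:
  v = 8 - 0
  x = 0 * v
  return x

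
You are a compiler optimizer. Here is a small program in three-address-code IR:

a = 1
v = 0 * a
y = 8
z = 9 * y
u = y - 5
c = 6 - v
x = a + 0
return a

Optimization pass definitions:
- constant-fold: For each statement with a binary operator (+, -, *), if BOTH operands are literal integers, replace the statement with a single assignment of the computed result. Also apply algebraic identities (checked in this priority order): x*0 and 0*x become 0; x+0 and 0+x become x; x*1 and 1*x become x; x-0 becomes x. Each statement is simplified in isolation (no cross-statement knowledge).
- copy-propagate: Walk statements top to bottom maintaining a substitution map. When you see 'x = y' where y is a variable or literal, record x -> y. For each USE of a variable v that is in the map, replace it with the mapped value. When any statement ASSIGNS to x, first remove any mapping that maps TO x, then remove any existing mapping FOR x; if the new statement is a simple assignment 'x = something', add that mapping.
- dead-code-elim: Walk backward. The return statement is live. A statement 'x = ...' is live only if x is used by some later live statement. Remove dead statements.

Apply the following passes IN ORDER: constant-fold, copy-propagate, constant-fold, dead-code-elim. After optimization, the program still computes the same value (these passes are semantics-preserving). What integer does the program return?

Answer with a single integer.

Answer: 1

Derivation:
Initial IR:
  a = 1
  v = 0 * a
  y = 8
  z = 9 * y
  u = y - 5
  c = 6 - v
  x = a + 0
  return a
After constant-fold (8 stmts):
  a = 1
  v = 0
  y = 8
  z = 9 * y
  u = y - 5
  c = 6 - v
  x = a
  return a
After copy-propagate (8 stmts):
  a = 1
  v = 0
  y = 8
  z = 9 * 8
  u = 8 - 5
  c = 6 - 0
  x = 1
  return 1
After constant-fold (8 stmts):
  a = 1
  v = 0
  y = 8
  z = 72
  u = 3
  c = 6
  x = 1
  return 1
After dead-code-elim (1 stmts):
  return 1
Evaluate:
  a = 1  =>  a = 1
  v = 0 * a  =>  v = 0
  y = 8  =>  y = 8
  z = 9 * y  =>  z = 72
  u = y - 5  =>  u = 3
  c = 6 - v  =>  c = 6
  x = a + 0  =>  x = 1
  return a = 1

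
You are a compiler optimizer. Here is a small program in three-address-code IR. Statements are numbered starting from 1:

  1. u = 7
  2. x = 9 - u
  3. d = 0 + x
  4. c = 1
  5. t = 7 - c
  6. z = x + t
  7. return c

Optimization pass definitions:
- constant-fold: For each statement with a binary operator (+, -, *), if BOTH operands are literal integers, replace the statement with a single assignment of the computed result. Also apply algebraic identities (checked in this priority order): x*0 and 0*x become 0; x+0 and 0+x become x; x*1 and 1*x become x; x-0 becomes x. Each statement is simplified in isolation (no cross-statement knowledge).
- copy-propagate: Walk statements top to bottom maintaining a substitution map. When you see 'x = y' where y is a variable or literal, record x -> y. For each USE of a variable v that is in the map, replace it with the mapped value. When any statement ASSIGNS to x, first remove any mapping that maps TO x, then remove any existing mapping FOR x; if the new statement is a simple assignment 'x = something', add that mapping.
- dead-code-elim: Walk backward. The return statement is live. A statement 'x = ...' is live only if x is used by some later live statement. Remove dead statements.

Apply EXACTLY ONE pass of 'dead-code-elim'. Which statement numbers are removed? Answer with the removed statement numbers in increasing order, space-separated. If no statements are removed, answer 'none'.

Backward liveness scan:
Stmt 1 'u = 7': DEAD (u not in live set [])
Stmt 2 'x = 9 - u': DEAD (x not in live set [])
Stmt 3 'd = 0 + x': DEAD (d not in live set [])
Stmt 4 'c = 1': KEEP (c is live); live-in = []
Stmt 5 't = 7 - c': DEAD (t not in live set ['c'])
Stmt 6 'z = x + t': DEAD (z not in live set ['c'])
Stmt 7 'return c': KEEP (return); live-in = ['c']
Removed statement numbers: [1, 2, 3, 5, 6]
Surviving IR:
  c = 1
  return c

Answer: 1 2 3 5 6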